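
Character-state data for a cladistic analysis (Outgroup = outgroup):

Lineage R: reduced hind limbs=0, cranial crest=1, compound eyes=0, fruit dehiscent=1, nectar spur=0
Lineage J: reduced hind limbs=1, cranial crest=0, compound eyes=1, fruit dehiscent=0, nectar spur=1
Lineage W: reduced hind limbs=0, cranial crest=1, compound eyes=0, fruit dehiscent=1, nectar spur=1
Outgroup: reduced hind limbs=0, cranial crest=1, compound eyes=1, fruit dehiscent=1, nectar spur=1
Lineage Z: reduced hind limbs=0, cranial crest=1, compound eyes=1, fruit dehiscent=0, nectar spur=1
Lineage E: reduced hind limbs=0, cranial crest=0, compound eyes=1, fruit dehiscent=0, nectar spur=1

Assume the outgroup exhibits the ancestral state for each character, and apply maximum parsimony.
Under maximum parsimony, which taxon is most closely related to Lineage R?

Character polarity is set by the outgroup: the derived state is whichever differs from the outgroup's state, so for cranial crest, compound eyes, fruit dehiscent, nectar spur the derived state is '0', and for the remaining characters it is '1'.
reduced hind limbs (derived state '1') is unique to Lineage J (autapomorphy; uninformative for grouping).
cranial crest (derived state '0') is shared by Lineage E and Lineage J — a synapomorphy uniting that clade.
compound eyes: derived state '0' in Lineage R and Lineage W only — synapomorphy for {Lineage R, Lineage W}.
fruit dehiscent (derived state '0') is shared by Lineage E, Lineage J, and Lineage Z — a synapomorphy uniting that clade.
nectar spur (derived state '0') is unique to Lineage R (autapomorphy; uninformative for grouping).
Most parsimonious ingroup topology: (((Lineage E,Lineage J),Lineage Z),(Lineage W,Lineage R)).
Lineage R and Lineage W form a cherry on this tree, so they are sister taxa.

Lineage W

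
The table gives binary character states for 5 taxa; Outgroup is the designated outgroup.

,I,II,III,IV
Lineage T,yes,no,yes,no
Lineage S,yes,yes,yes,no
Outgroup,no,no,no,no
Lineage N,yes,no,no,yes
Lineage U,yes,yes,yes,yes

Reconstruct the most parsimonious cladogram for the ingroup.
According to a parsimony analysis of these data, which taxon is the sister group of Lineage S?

Lineage U

The outgroup has state 'no' for every character, so 'yes' is the derived state throughout.
All ingroup taxa share the derived state 'yes' for I; it defines the ingroup but does not resolve relationships within it.
II: derived state 'yes' in Lineage S and Lineage U only — synapomorphy for {Lineage S, Lineage U}.
III (derived state 'yes') is shared by Lineage S, Lineage T, and Lineage U — a synapomorphy uniting that clade.
IV (state 'yes') occurs in Lineage N and Lineage U but conflicts with the nesting implied by the other characters — most parsimoniously interpreted as homoplasy.
Most parsimonious ingroup topology: (Lineage N,((Lineage U,Lineage S),Lineage T)).
Lineage S and Lineage U form a cherry on this tree, so they are sister taxa.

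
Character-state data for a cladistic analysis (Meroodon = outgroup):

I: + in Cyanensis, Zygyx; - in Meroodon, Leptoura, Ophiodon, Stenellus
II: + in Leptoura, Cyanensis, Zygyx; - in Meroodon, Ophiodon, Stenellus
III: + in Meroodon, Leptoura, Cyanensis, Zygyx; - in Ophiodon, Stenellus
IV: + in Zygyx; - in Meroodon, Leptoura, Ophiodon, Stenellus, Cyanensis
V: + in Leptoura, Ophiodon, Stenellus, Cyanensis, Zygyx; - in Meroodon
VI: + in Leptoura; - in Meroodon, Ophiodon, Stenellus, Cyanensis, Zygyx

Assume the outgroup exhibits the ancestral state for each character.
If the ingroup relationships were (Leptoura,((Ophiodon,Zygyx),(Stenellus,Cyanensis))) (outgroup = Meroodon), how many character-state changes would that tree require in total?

10

Map each character onto (Leptoura,((Ophiodon,Zygyx),(Stenellus,Cyanensis))) (rooted by Meroodon) and count the minimum state changes it requires (Fitch parsimony):
I: 2; II: 3; III: 2; IV: 1; V: 1; VI: 1.
Total tree length = 10.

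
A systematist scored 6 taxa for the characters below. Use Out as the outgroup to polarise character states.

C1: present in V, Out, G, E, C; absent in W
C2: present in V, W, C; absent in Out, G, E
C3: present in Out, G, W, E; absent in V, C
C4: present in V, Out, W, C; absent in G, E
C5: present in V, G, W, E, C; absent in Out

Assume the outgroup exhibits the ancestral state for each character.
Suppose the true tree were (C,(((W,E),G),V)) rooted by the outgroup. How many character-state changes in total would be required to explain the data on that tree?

Map each character onto (C,(((W,E),G),V)) (rooted by Out) and count the minimum state changes it requires (Fitch parsimony):
C1: 1; C2: 3; C3: 2; C4: 2; C5: 1.
Total tree length = 9.

9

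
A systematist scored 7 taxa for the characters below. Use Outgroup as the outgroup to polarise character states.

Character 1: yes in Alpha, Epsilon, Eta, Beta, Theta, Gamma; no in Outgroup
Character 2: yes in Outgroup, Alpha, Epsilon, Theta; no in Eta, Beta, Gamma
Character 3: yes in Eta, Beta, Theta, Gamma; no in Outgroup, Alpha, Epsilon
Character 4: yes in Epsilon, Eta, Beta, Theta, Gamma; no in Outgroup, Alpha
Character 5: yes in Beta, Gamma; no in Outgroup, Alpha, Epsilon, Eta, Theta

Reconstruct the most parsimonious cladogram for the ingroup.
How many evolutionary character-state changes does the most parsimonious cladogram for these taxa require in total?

Character polarity is set by the outgroup: the derived state is whichever differs from the outgroup's state, so for Character 2 the derived state is 'no', and for the remaining characters it is 'yes'.
All ingroup taxa share the derived state 'yes' for Character 1; it defines the ingroup but does not resolve relationships within it.
Character 2 (derived state 'no') is shared by Beta, Eta, and Gamma — a synapomorphy uniting that clade.
Character 3: derived state 'yes' in Beta, Eta, Gamma, and Theta only — synapomorphy for {Beta, Eta, Gamma, Theta}.
Character 4 (derived state 'yes') is shared by Beta, Epsilon, Eta, Gamma, and Theta — a synapomorphy uniting that clade.
Character 5: derived state 'yes' in Beta and Gamma only — synapomorphy for {Beta, Gamma}.
Most parsimonious ingroup topology: (Alpha,(Epsilon,((Eta,(Beta,Gamma)),Theta))).
Changes per character on this tree: Character 1: 1; Character 2: 1; Character 3: 1; Character 4: 1; Character 5: 1.
Total = 5.

5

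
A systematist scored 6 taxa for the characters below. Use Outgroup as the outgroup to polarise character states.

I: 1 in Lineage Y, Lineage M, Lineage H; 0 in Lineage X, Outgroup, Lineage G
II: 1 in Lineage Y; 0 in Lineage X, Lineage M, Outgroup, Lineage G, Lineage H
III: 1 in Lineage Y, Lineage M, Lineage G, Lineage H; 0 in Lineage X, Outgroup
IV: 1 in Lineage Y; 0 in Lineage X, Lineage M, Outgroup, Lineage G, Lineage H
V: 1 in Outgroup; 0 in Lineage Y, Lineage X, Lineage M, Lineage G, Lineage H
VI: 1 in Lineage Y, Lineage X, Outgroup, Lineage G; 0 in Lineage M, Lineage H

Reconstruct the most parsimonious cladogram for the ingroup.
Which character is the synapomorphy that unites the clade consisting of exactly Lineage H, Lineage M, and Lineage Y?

Character polarity is set by the outgroup: the derived state is whichever differs from the outgroup's state, so for V, VI the derived state is '0', and for the remaining characters it is '1'.
I (derived state '1') is shared by Lineage H, Lineage M, and Lineage Y — a synapomorphy uniting that clade.
II: derived state '1' in Lineage Y only — an autapomorphy, so it tells us nothing about relationships among taxa.
III: derived state '1' in Lineage G, Lineage H, Lineage M, and Lineage Y only — synapomorphy for {Lineage G, Lineage H, Lineage M, Lineage Y}.
IV (derived state '1') is unique to Lineage Y (autapomorphy; uninformative for grouping).
V (derived state '0') is shared by all ingroup taxa — unites the whole ingroup.
Only Lineage H and Lineage M show the derived state '0' for VI, supporting them as a clade.
Most parsimonious ingroup topology: (((Lineage Y,(Lineage M,Lineage H)),Lineage G),Lineage X).
The clade {Lineage H, Lineage M, Lineage Y} is supported by I: its derived state '1' occurs in exactly those taxa and in no other taxon (including the outgroup).

I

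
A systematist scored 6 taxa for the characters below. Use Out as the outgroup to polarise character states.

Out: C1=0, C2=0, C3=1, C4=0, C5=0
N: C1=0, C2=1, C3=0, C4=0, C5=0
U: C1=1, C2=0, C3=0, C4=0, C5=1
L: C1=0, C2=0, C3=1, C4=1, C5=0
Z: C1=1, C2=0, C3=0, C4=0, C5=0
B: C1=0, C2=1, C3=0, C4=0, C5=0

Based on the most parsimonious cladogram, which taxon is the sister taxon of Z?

U

Character polarity is set by the outgroup: the derived state is whichever differs from the outgroup's state, so for C3 the derived state is '0', and for the remaining characters it is '1'.
Only U and Z show the derived state '1' for C1, supporting them as a clade.
Only B and N show the derived state '1' for C2, supporting them as a clade.
C3: derived state '0' in B, N, U, and Z only — synapomorphy for {B, N, U, Z}.
C4 (derived state '1') is unique to L (autapomorphy; uninformative for grouping).
C5: derived state '1' in U only — an autapomorphy, so it tells us nothing about relationships among taxa.
Most parsimonious ingroup topology: (((N,B),(U,Z)),L).
Z and U form a cherry on this tree, so they are sister taxa.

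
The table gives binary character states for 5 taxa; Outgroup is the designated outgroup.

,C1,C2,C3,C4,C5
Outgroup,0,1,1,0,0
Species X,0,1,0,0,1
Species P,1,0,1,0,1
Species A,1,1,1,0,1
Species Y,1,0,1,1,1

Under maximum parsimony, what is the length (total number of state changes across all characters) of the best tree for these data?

5

Character polarity is set by the outgroup: the derived state is whichever differs from the outgroup's state, so for C2, C3 the derived state is '0', and for the remaining characters it is '1'.
C1: derived state '1' in Species A, Species P, and Species Y only — synapomorphy for {Species A, Species P, Species Y}.
C2: derived state '0' in Species P and Species Y only — synapomorphy for {Species P, Species Y}.
C3 (derived state '0') is unique to Species X (autapomorphy; uninformative for grouping).
C4: derived state '1' in Species Y only — an autapomorphy, so it tells us nothing about relationships among taxa.
C5 (derived state '1') is shared by all ingroup taxa — unites the whole ingroup.
Most parsimonious ingroup topology: (Species X,((Species P,Species Y),Species A)).
Changes per character on this tree: C1: 1; C2: 1; C3: 1; C4: 1; C5: 1.
Total = 5.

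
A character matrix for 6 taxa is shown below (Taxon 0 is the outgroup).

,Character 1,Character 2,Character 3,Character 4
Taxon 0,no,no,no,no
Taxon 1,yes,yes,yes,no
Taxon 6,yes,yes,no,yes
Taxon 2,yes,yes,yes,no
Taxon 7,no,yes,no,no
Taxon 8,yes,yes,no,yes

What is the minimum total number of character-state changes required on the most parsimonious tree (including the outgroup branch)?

4

The outgroup has state 'no' for every character, so 'yes' is the derived state throughout.
Character 1 (derived state 'yes') is shared by Taxon 1, Taxon 2, Taxon 6, and Taxon 8 — a synapomorphy uniting that clade.
All ingroup taxa share the derived state 'yes' for Character 2; it defines the ingroup but does not resolve relationships within it.
Character 3 (derived state 'yes') is shared by Taxon 1 and Taxon 2 — a synapomorphy uniting that clade.
Character 4 (derived state 'yes') is shared by Taxon 6 and Taxon 8 — a synapomorphy uniting that clade.
Most parsimonious ingroup topology: (((Taxon 1,Taxon 2),(Taxon 6,Taxon 8)),Taxon 7).
Changes per character on this tree: Character 1: 1; Character 2: 1; Character 3: 1; Character 4: 1.
Total = 4.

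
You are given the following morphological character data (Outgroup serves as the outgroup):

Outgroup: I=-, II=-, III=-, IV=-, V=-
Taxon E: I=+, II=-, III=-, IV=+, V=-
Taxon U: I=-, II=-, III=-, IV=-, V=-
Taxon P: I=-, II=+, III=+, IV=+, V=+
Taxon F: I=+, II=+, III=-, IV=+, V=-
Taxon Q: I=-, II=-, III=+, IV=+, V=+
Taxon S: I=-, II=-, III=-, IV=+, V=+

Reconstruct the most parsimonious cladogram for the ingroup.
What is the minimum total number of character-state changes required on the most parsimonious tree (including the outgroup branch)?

The outgroup has state '-' for every character, so '+' is the derived state throughout.
Only Taxon E and Taxon F show the derived state '+' for I, supporting them as a clade.
II groups Taxon F and Taxon P, which is incompatible with the clades supported by the remaining characters; treating it as convergent (homoplasy) costs fewer steps than any alternative tree.
III: derived state '+' in Taxon P and Taxon Q only — synapomorphy for {Taxon P, Taxon Q}.
IV: derived state '+' in Taxon E, Taxon F, Taxon P, Taxon Q, and Taxon S only — synapomorphy for {Taxon E, Taxon F, Taxon P, Taxon Q, Taxon S}.
Only Taxon P, Taxon Q, and Taxon S show the derived state '+' for V, supporting them as a clade.
Most parsimonious ingroup topology: (((Taxon E,Taxon F),((Taxon P,Taxon Q),Taxon S)),Taxon U).
Changes per character on this tree: I: 1; II: 2; III: 1; IV: 1; V: 1.
Total = 6.

6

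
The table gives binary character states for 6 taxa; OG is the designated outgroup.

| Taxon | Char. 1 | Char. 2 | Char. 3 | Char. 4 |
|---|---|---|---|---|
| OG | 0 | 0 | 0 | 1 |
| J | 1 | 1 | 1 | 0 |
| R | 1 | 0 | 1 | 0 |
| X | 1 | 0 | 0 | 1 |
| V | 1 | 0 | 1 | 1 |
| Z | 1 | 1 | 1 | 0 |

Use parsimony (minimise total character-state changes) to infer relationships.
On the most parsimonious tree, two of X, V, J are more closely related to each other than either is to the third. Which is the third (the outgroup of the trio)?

X

Character polarity is set by the outgroup: the derived state is whichever differs from the outgroup's state, so for Char. 4 the derived state is '0', and for the remaining characters it is '1'.
Char. 1 (derived state '1') is shared by all ingroup taxa — unites the whole ingroup.
Char. 2: derived state '1' in J and Z only — synapomorphy for {J, Z}.
Char. 3: derived state '1' in J, R, V, and Z only — synapomorphy for {J, R, V, Z}.
Only J, R, and Z show the derived state '0' for Char. 4, supporting them as a clade.
Most parsimonious ingroup topology: ((((J,Z),R),V),X).
V and J share a more recent common ancestor with each other than either does with X, so X is the least closely related of the three.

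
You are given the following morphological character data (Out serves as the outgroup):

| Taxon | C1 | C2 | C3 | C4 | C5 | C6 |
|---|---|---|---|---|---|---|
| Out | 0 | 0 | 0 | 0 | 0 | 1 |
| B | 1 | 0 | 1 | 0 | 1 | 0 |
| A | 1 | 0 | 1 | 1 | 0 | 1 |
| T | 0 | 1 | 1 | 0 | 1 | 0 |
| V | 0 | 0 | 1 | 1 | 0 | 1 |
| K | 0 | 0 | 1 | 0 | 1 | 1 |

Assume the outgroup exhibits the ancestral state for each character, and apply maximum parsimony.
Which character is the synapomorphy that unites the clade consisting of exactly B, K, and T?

Character polarity is set by the outgroup: the derived state is whichever differs from the outgroup's state, so for C6 the derived state is '0', and for the remaining characters it is '1'.
C1 groups A and B, which is incompatible with the clades supported by the remaining characters; treating it as convergent (homoplasy) costs fewer steps than any alternative tree.
C2 (derived state '1') is unique to T (autapomorphy; uninformative for grouping).
All ingroup taxa share the derived state '1' for C3; it defines the ingroup but does not resolve relationships within it.
C4 (derived state '1') is shared by A and V — a synapomorphy uniting that clade.
C5 (derived state '1') is shared by B, K, and T — a synapomorphy uniting that clade.
C6 (derived state '0') is shared by B and T — a synapomorphy uniting that clade.
Most parsimonious ingroup topology: (((B,T),K),(A,V)).
The clade {B, K, T} is supported by C5: its derived state '1' occurs in exactly those taxa and in no other taxon (including the outgroup).

C5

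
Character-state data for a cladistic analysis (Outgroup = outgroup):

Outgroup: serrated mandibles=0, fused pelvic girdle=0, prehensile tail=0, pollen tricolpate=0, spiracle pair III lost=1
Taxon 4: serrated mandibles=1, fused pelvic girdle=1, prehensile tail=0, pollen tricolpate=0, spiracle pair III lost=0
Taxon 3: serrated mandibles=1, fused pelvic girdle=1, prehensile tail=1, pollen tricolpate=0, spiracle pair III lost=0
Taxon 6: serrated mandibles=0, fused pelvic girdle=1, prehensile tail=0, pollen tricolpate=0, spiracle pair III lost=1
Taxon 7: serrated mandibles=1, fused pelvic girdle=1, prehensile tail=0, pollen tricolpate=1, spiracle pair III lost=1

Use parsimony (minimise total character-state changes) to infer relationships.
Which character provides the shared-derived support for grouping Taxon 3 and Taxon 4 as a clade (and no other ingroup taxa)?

Character polarity is set by the outgroup: the derived state is whichever differs from the outgroup's state, so for spiracle pair III lost the derived state is '0', and for the remaining characters it is '1'.
serrated mandibles: derived state '1' in Taxon 3, Taxon 4, and Taxon 7 only — synapomorphy for {Taxon 3, Taxon 4, Taxon 7}.
All ingroup taxa share the derived state '1' for fused pelvic girdle; it defines the ingroup but does not resolve relationships within it.
prehensile tail (derived state '1') is unique to Taxon 3 (autapomorphy; uninformative for grouping).
pollen tricolpate (derived state '1') is unique to Taxon 7 (autapomorphy; uninformative for grouping).
spiracle pair III lost (derived state '0') is shared by Taxon 3 and Taxon 4 — a synapomorphy uniting that clade.
Most parsimonious ingroup topology: (((Taxon 4,Taxon 3),Taxon 7),Taxon 6).
The clade {Taxon 3, Taxon 4} is supported by spiracle pair III lost: its derived state '0' occurs in exactly those taxa and in no other taxon (including the outgroup).

spiracle pair III lost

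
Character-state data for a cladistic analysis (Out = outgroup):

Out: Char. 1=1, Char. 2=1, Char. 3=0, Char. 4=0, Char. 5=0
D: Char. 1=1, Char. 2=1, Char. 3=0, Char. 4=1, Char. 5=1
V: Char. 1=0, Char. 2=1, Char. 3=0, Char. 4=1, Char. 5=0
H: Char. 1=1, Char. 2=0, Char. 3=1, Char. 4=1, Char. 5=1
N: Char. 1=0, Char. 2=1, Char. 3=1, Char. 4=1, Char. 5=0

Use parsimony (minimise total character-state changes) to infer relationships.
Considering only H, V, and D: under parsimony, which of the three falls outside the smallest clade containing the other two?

Character polarity is set by the outgroup: the derived state is whichever differs from the outgroup's state, so for Char. 1, Char. 2 the derived state is '0', and for the remaining characters it is '1'.
Only N and V show the derived state '0' for Char. 1, supporting them as a clade.
Char. 2 (derived state '0') is unique to H (autapomorphy; uninformative for grouping).
Char. 3 (state '1') occurs in H and N but conflicts with the nesting implied by the other characters — most parsimoniously interpreted as homoplasy.
Char. 4 (derived state '1') is shared by all ingroup taxa — unites the whole ingroup.
Char. 5: derived state '1' in D and H only — synapomorphy for {D, H}.
Most parsimonious ingroup topology: ((D,H),(V,N)).
D and H share a more recent common ancestor with each other than either does with V, so V is the least closely related of the three.

V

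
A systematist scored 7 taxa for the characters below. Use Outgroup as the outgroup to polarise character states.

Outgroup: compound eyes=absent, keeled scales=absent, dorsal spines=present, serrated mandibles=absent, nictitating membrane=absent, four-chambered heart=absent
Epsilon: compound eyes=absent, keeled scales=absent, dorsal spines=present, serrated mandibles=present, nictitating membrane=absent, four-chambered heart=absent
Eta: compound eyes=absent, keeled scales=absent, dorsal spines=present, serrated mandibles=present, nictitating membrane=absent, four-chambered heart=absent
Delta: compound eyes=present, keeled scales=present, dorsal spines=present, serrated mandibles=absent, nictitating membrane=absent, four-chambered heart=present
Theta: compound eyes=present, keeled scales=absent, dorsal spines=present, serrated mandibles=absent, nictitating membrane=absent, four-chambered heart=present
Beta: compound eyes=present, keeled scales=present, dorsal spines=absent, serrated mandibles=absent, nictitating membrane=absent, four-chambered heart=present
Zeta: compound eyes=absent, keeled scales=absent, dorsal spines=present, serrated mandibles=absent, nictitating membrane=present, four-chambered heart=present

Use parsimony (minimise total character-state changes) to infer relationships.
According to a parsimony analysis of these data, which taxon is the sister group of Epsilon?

Character polarity is set by the outgroup: the derived state is whichever differs from the outgroup's state, so for dorsal spines the derived state is 'absent', and for the remaining characters it is 'present'.
compound eyes (derived state 'present') is shared by Beta, Delta, and Theta — a synapomorphy uniting that clade.
keeled scales: derived state 'present' in Beta and Delta only — synapomorphy for {Beta, Delta}.
dorsal spines: derived state 'absent' in Beta only — an autapomorphy, so it tells us nothing about relationships among taxa.
serrated mandibles (derived state 'present') is shared by Epsilon and Eta — a synapomorphy uniting that clade.
nictitating membrane: derived state 'present' in Zeta only — an autapomorphy, so it tells us nothing about relationships among taxa.
Only Beta, Delta, Theta, and Zeta show the derived state 'present' for four-chambered heart, supporting them as a clade.
Most parsimonious ingroup topology: ((Epsilon,Eta),(((Delta,Beta),Theta),Zeta)).
Epsilon and Eta form a cherry on this tree, so they are sister taxa.

Eta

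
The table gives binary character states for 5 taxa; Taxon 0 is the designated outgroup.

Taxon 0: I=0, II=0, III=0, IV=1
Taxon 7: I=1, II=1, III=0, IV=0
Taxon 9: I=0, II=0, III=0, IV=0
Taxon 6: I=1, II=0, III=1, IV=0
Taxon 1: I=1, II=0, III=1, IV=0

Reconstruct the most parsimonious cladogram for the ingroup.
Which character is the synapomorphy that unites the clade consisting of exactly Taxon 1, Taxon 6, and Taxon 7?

Character polarity is set by the outgroup: the derived state is whichever differs from the outgroup's state, so for IV the derived state is '0', and for the remaining characters it is '1'.
I (derived state '1') is shared by Taxon 1, Taxon 6, and Taxon 7 — a synapomorphy uniting that clade.
II: derived state '1' in Taxon 7 only — an autapomorphy, so it tells us nothing about relationships among taxa.
III: derived state '1' in Taxon 1 and Taxon 6 only — synapomorphy for {Taxon 1, Taxon 6}.
All ingroup taxa share the derived state '0' for IV; it defines the ingroup but does not resolve relationships within it.
Most parsimonious ingroup topology: ((Taxon 7,(Taxon 6,Taxon 1)),Taxon 9).
The clade {Taxon 1, Taxon 6, Taxon 7} is supported by I: its derived state '1' occurs in exactly those taxa and in no other taxon (including the outgroup).

I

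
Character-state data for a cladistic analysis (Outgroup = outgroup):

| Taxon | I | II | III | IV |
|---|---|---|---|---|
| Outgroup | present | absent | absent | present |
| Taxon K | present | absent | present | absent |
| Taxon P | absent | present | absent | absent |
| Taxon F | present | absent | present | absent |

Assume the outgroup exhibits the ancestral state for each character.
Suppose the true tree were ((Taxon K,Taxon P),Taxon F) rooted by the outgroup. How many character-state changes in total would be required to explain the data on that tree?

5

Map each character onto ((Taxon K,Taxon P),Taxon F) (rooted by Outgroup) and count the minimum state changes it requires (Fitch parsimony):
I: 1; II: 1; III: 2; IV: 1.
Total tree length = 5.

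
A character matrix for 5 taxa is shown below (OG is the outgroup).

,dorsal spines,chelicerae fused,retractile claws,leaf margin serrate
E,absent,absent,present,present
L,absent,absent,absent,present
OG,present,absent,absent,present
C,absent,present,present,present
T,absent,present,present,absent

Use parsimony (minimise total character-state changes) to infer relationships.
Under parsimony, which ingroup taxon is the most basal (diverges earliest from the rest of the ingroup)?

L

Character polarity is set by the outgroup: the derived state is whichever differs from the outgroup's state, so for dorsal spines, leaf margin serrate the derived state is 'absent', and for the remaining characters it is 'present'.
All ingroup taxa share the derived state 'absent' for dorsal spines; it defines the ingroup but does not resolve relationships within it.
Only C and T show the derived state 'present' for chelicerae fused, supporting them as a clade.
retractile claws: derived state 'present' in C, E, and T only — synapomorphy for {C, E, T}.
leaf margin serrate (derived state 'absent') is unique to T (autapomorphy; uninformative for grouping).
Most parsimonious ingroup topology: ((E,(T,C)),L).
L is sister to the clade containing all other ingroup taxa, so it is the earliest-diverging (most basal) ingroup lineage.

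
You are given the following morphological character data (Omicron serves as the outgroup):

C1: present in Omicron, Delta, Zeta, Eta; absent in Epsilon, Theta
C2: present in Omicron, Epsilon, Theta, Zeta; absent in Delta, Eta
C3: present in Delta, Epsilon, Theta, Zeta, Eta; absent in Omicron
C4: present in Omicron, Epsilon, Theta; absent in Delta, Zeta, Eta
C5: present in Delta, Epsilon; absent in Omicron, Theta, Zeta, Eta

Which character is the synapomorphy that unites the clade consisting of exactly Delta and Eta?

C2

Character polarity is set by the outgroup: the derived state is whichever differs from the outgroup's state, so for C1, C2, C4 the derived state is 'absent', and for the remaining characters it is 'present'.
C1 (derived state 'absent') is shared by Epsilon and Theta — a synapomorphy uniting that clade.
C2: derived state 'absent' in Delta and Eta only — synapomorphy for {Delta, Eta}.
All ingroup taxa share the derived state 'present' for C3; it defines the ingroup but does not resolve relationships within it.
C4 (derived state 'absent') is shared by Delta, Eta, and Zeta — a synapomorphy uniting that clade.
C5 groups Delta and Epsilon, which is incompatible with the clades supported by the remaining characters; treating it as convergent (homoplasy) costs fewer steps than any alternative tree.
Most parsimonious ingroup topology: (((Delta,Eta),Zeta),(Epsilon,Theta)).
The clade {Delta, Eta} is supported by C2: its derived state 'absent' occurs in exactly those taxa and in no other taxon (including the outgroup).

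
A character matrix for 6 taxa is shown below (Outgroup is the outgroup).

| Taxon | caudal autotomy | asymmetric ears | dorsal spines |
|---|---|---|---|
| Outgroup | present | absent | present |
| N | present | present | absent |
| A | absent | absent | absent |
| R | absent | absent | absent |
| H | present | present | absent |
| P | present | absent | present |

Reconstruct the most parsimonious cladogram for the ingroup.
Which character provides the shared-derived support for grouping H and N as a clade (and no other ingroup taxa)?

Character polarity is set by the outgroup: the derived state is whichever differs from the outgroup's state, so for caudal autotomy, dorsal spines the derived state is 'absent', and for the remaining characters it is 'present'.
caudal autotomy (derived state 'absent') is shared by A and R — a synapomorphy uniting that clade.
asymmetric ears: derived state 'present' in H and N only — synapomorphy for {H, N}.
dorsal spines (derived state 'absent') is shared by A, H, N, and R — a synapomorphy uniting that clade.
Most parsimonious ingroup topology: (((N,H),(A,R)),P).
The clade {H, N} is supported by asymmetric ears: its derived state 'present' occurs in exactly those taxa and in no other taxon (including the outgroup).

asymmetric ears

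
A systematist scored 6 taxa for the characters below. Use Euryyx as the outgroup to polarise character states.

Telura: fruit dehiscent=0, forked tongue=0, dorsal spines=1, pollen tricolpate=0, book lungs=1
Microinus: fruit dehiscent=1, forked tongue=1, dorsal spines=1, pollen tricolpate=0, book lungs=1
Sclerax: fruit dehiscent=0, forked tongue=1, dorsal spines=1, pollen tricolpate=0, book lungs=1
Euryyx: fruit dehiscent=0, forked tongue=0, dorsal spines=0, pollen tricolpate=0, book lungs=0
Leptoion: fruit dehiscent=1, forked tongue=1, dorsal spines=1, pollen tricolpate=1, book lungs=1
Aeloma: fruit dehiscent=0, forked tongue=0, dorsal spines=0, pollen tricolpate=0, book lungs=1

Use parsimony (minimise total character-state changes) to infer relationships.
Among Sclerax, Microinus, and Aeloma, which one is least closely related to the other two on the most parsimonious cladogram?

The outgroup has state '0' for every character, so '1' is the derived state throughout.
fruit dehiscent (derived state '1') is shared by Leptoion and Microinus — a synapomorphy uniting that clade.
Only Leptoion, Microinus, and Sclerax show the derived state '1' for forked tongue, supporting them as a clade.
dorsal spines: derived state '1' in Leptoion, Microinus, Sclerax, and Telura only — synapomorphy for {Leptoion, Microinus, Sclerax, Telura}.
pollen tricolpate (derived state '1') is unique to Leptoion (autapomorphy; uninformative for grouping).
All ingroup taxa share the derived state '1' for book lungs; it defines the ingroup but does not resolve relationships within it.
Most parsimonious ingroup topology: ((((Microinus,Leptoion),Sclerax),Telura),Aeloma).
Sclerax and Microinus share a more recent common ancestor with each other than either does with Aeloma, so Aeloma is the least closely related of the three.

Aeloma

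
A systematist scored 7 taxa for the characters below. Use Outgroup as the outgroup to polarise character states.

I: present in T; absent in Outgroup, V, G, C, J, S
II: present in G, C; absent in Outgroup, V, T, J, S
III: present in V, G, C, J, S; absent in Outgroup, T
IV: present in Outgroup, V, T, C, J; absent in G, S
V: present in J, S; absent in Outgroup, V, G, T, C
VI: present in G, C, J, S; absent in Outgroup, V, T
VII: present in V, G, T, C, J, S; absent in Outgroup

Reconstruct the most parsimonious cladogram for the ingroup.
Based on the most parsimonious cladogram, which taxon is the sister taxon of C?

G

Character polarity is set by the outgroup: the derived state is whichever differs from the outgroup's state, so for IV the derived state is 'absent', and for the remaining characters it is 'present'.
I: derived state 'present' in T only — an autapomorphy, so it tells us nothing about relationships among taxa.
Only C and G show the derived state 'present' for II, supporting them as a clade.
III (derived state 'present') is shared by C, G, J, S, and V — a synapomorphy uniting that clade.
IV groups G and S, which is incompatible with the clades supported by the remaining characters; treating it as convergent (homoplasy) costs fewer steps than any alternative tree.
V (derived state 'present') is shared by J and S — a synapomorphy uniting that clade.
VI: derived state 'present' in C, G, J, and S only — synapomorphy for {C, G, J, S}.
VII (derived state 'present') is shared by all ingroup taxa — unites the whole ingroup.
Most parsimonious ingroup topology: ((V,((G,C),(J,S))),T).
C and G form a cherry on this tree, so they are sister taxa.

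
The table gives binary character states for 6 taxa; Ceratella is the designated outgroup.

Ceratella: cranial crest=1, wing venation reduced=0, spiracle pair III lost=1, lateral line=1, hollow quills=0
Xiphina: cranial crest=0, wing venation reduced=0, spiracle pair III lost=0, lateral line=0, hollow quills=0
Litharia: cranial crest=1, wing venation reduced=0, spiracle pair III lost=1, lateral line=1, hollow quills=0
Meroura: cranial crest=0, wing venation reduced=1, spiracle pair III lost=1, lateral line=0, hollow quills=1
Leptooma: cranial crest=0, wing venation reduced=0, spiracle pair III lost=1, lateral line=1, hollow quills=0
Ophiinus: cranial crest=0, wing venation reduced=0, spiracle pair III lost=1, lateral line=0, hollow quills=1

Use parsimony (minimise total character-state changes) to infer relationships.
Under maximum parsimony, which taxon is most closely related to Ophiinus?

Meroura

Character polarity is set by the outgroup: the derived state is whichever differs from the outgroup's state, so for cranial crest, spiracle pair III lost, lateral line the derived state is '0', and for the remaining characters it is '1'.
cranial crest (derived state '0') is shared by Leptooma, Meroura, Ophiinus, and Xiphina — a synapomorphy uniting that clade.
wing venation reduced (derived state '1') is unique to Meroura (autapomorphy; uninformative for grouping).
spiracle pair III lost: derived state '0' in Xiphina only — an autapomorphy, so it tells us nothing about relationships among taxa.
Only Meroura, Ophiinus, and Xiphina show the derived state '0' for lateral line, supporting them as a clade.
hollow quills (derived state '1') is shared by Meroura and Ophiinus — a synapomorphy uniting that clade.
Most parsimonious ingroup topology: (((Xiphina,(Meroura,Ophiinus)),Leptooma),Litharia).
Ophiinus and Meroura form a cherry on this tree, so they are sister taxa.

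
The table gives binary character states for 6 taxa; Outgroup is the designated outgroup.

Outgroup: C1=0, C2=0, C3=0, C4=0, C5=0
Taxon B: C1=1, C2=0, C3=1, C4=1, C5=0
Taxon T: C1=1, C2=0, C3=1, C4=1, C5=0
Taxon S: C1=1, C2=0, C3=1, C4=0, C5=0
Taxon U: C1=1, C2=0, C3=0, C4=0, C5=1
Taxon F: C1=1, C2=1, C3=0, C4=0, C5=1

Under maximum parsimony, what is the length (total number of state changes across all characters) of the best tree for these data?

The outgroup has state '0' for every character, so '1' is the derived state throughout.
All ingroup taxa share the derived state '1' for C1; it defines the ingroup but does not resolve relationships within it.
C2: derived state '1' in Taxon F only — an autapomorphy, so it tells us nothing about relationships among taxa.
C3 (derived state '1') is shared by Taxon B, Taxon S, and Taxon T — a synapomorphy uniting that clade.
C4: derived state '1' in Taxon B and Taxon T only — synapomorphy for {Taxon B, Taxon T}.
C5 (derived state '1') is shared by Taxon F and Taxon U — a synapomorphy uniting that clade.
Most parsimonious ingroup topology: (((Taxon B,Taxon T),Taxon S),(Taxon U,Taxon F)).
Changes per character on this tree: C1: 1; C2: 1; C3: 1; C4: 1; C5: 1.
Total = 5.

5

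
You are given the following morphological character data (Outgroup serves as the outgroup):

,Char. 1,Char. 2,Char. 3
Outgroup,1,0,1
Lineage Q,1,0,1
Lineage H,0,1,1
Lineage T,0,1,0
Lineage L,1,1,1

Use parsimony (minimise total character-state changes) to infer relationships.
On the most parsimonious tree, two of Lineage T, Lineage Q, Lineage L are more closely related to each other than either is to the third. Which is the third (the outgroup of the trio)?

Lineage Q

Character polarity is set by the outgroup: the derived state is whichever differs from the outgroup's state, so for Char. 1, Char. 3 the derived state is '0', and for the remaining characters it is '1'.
Only Lineage H and Lineage T show the derived state '0' for Char. 1, supporting them as a clade.
Only Lineage H, Lineage L, and Lineage T show the derived state '1' for Char. 2, supporting them as a clade.
Char. 3: derived state '0' in Lineage T only — an autapomorphy, so it tells us nothing about relationships among taxa.
Most parsimonious ingroup topology: (Lineage Q,((Lineage H,Lineage T),Lineage L)).
Lineage T and Lineage L share a more recent common ancestor with each other than either does with Lineage Q, so Lineage Q is the least closely related of the three.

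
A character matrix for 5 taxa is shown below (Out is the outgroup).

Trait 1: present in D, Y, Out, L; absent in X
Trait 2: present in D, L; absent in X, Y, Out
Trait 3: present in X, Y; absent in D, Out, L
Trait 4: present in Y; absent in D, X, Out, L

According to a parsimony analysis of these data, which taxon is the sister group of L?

D

Character polarity is set by the outgroup: the derived state is whichever differs from the outgroup's state, so for Trait 1 the derived state is 'absent', and for the remaining characters it is 'present'.
Trait 1: derived state 'absent' in X only — an autapomorphy, so it tells us nothing about relationships among taxa.
Only D and L show the derived state 'present' for Trait 2, supporting them as a clade.
Trait 3: derived state 'present' in X and Y only — synapomorphy for {X, Y}.
Trait 4 (derived state 'present') is unique to Y (autapomorphy; uninformative for grouping).
Most parsimonious ingroup topology: ((L,D),(Y,X)).
L and D form a cherry on this tree, so they are sister taxa.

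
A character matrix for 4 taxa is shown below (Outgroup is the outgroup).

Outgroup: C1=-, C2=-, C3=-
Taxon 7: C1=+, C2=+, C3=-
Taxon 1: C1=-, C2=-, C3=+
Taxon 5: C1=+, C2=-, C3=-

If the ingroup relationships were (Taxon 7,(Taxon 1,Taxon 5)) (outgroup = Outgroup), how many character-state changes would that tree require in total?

4

Map each character onto (Taxon 7,(Taxon 1,Taxon 5)) (rooted by Outgroup) and count the minimum state changes it requires (Fitch parsimony):
C1: 2; C2: 1; C3: 1.
Total tree length = 4.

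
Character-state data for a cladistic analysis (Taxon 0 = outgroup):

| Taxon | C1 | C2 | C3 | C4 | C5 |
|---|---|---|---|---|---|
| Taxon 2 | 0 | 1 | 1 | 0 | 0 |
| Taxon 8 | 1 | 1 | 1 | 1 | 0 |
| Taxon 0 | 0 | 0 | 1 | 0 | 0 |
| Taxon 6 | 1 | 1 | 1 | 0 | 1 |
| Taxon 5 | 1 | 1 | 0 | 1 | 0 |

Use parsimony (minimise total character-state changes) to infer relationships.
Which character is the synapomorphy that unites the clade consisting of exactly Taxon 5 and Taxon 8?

C4

Character polarity is set by the outgroup: the derived state is whichever differs from the outgroup's state, so for C3 the derived state is '0', and for the remaining characters it is '1'.
Only Taxon 5, Taxon 6, and Taxon 8 show the derived state '1' for C1, supporting them as a clade.
C2 (derived state '1') is shared by all ingroup taxa — unites the whole ingroup.
C3 (derived state '0') is unique to Taxon 5 (autapomorphy; uninformative for grouping).
Only Taxon 5 and Taxon 8 show the derived state '1' for C4, supporting them as a clade.
C5 (derived state '1') is unique to Taxon 6 (autapomorphy; uninformative for grouping).
Most parsimonious ingroup topology: (((Taxon 5,Taxon 8),Taxon 6),Taxon 2).
The clade {Taxon 5, Taxon 8} is supported by C4: its derived state '1' occurs in exactly those taxa and in no other taxon (including the outgroup).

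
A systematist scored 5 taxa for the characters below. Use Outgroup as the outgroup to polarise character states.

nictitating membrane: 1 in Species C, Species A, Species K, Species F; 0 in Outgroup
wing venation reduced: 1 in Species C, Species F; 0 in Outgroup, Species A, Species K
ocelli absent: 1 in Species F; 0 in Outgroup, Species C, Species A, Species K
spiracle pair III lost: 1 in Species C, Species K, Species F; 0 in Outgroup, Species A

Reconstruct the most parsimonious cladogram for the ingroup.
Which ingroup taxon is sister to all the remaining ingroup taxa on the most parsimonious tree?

The outgroup has state '0' for every character, so '1' is the derived state throughout.
nictitating membrane (derived state '1') is shared by all ingroup taxa — unites the whole ingroup.
Only Species C and Species F show the derived state '1' for wing venation reduced, supporting them as a clade.
ocelli absent (derived state '1') is unique to Species F (autapomorphy; uninformative for grouping).
Only Species C, Species F, and Species K show the derived state '1' for spiracle pair III lost, supporting them as a clade.
Most parsimonious ingroup topology: (((Species C,Species F),Species K),Species A).
Species A is sister to the clade containing all other ingroup taxa, so it is the earliest-diverging (most basal) ingroup lineage.

Species A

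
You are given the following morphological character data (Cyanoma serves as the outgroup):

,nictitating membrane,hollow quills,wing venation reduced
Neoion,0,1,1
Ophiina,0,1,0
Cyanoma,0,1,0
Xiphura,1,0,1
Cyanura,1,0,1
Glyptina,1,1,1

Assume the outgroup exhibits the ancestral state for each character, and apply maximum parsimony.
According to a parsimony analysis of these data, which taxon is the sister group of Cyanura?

Xiphura

Character polarity is set by the outgroup: the derived state is whichever differs from the outgroup's state, so for hollow quills the derived state is '0', and for the remaining characters it is '1'.
Only Cyanura, Glyptina, and Xiphura show the derived state '1' for nictitating membrane, supporting them as a clade.
Only Cyanura and Xiphura show the derived state '0' for hollow quills, supporting them as a clade.
Only Cyanura, Glyptina, Neoion, and Xiphura show the derived state '1' for wing venation reduced, supporting them as a clade.
Most parsimonious ingroup topology: ((((Cyanura,Xiphura),Glyptina),Neoion),Ophiina).
Cyanura and Xiphura form a cherry on this tree, so they are sister taxa.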